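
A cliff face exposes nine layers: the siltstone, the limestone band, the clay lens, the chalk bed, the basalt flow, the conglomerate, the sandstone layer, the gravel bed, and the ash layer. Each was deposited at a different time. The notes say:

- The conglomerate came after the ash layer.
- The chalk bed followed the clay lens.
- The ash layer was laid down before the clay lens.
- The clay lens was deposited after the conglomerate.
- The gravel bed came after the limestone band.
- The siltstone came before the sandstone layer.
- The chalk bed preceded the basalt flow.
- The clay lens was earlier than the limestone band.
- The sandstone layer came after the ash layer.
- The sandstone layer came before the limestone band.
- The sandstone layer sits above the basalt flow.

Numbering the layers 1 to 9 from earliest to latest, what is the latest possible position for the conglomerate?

The conglomerate must come before the basalt flow, the chalk bed, the clay lens, the gravel bed, the limestone band, and the sandstone layer — 6 layers forced after it.
Everything else can be placed before the conglomerate in some valid order, so the conglomerate can sit as late as position 9 − 6 = 3.

3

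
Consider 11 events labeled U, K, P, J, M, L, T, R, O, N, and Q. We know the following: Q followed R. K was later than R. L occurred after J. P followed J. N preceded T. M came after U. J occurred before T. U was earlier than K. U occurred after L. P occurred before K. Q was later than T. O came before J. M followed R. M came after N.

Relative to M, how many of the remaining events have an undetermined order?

Forced before M: J, L, N, O, R, and U.
That leaves K, P, Q, and T with no forced order relative to M — 4.

4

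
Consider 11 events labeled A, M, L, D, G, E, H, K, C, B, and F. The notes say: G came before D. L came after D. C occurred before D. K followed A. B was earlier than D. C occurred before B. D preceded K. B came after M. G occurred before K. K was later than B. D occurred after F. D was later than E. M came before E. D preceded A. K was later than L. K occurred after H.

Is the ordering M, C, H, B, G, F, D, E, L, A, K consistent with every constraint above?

no

The constraints require E before D, but in the proposed sequence D appears ahead of E. That one violation is enough.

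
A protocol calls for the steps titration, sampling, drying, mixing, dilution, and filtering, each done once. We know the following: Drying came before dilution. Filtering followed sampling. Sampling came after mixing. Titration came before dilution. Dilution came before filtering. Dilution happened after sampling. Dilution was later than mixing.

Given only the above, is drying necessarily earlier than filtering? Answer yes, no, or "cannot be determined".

Chain the constraints: drying → dilution → filtering. Each link is directly stated, so drying comes before filtering.

yes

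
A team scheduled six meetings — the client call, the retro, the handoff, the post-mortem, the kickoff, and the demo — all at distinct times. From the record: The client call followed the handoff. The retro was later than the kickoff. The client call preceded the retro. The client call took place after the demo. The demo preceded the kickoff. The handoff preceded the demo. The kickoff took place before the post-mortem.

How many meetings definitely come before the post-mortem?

3

Directly stated before the post-mortem: the kickoff.
The demo reaches the post-mortem via the demo → the kickoff → the post-mortem.
The handoff reaches the post-mortem via the handoff → the demo → the kickoff → the post-mortem.
No chain forces the retro (or any of the others) ahead of the post-mortem.
That's the demo, the handoff, and the kickoff — 3 in all.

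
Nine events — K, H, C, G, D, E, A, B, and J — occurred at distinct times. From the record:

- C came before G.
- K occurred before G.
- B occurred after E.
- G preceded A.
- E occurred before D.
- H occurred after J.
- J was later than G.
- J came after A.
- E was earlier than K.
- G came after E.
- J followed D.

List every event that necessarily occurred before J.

Directly stated before J: A, D, and G.
C reaches J via C → G → J.
E reaches J via E → D → J.
K reaches J via K → G → J.

A, C, D, E, G, K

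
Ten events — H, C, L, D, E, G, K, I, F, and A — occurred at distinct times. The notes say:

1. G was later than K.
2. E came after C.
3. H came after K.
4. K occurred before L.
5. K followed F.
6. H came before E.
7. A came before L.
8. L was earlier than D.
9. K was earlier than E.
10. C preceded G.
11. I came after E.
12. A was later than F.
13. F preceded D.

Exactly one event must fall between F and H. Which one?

K

Tracing the constraints gives F → K → H, so K sits after F and before H.
No other event is forced both after F and before H.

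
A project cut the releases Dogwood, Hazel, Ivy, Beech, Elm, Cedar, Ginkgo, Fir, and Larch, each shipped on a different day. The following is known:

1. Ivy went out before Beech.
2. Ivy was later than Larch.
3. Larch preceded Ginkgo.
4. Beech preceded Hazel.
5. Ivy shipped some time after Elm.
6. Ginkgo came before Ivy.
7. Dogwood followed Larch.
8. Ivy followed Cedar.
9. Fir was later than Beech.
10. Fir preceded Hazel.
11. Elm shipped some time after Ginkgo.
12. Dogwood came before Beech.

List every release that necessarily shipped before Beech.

Cedar, Dogwood, Elm, Ginkgo, Ivy, Larch

Directly stated before Beech: Dogwood and Ivy.
Cedar reaches Beech via Cedar → Ivy → Beech.
Elm reaches Beech via Elm → Ivy → Beech.
Ginkgo reaches Beech via Ginkgo → Ivy → Beech.
Likewise Larch reaches Beech by chaining the stated constraints.
No chain forces Hazel (or any of the others) ahead of Beech.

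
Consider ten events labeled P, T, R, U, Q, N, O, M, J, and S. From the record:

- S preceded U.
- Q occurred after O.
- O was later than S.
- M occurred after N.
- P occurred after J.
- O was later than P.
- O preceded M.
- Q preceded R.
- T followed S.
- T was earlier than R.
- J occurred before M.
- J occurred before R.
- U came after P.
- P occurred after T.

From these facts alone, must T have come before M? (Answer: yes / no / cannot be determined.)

yes

Chain the constraints: T → P → O → M. Each link is directly stated, so T comes before M.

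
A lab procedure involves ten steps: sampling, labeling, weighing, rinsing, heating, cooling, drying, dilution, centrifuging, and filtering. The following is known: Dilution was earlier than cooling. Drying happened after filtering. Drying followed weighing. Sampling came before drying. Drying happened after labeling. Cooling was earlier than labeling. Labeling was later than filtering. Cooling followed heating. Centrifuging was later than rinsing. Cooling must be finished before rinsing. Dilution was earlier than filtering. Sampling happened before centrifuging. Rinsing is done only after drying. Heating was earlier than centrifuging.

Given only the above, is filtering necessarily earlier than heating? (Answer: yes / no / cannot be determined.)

cannot be determined

No chain of stated constraints runs from filtering to heating, and none runs from heating to filtering either.
So the relative order of filtering and heating is not fixed by the given facts.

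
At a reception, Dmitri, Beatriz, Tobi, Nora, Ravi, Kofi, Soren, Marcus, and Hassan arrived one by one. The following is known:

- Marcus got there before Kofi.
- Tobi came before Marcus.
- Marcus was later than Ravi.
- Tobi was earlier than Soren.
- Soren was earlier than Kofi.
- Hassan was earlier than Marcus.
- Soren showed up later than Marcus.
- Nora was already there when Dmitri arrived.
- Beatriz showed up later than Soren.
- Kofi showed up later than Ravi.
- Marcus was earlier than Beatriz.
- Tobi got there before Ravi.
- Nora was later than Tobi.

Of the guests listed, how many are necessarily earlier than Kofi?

Directly stated before Kofi: Marcus, Ravi, and Soren.
Hassan reaches Kofi via Hassan → Marcus → Kofi.
Tobi reaches Kofi via Tobi → Marcus → Kofi.
No chain forces Beatriz (or any of the others) ahead of Kofi.
That's Hassan, Marcus, Ravi, Soren, and Tobi — 5 in all.

5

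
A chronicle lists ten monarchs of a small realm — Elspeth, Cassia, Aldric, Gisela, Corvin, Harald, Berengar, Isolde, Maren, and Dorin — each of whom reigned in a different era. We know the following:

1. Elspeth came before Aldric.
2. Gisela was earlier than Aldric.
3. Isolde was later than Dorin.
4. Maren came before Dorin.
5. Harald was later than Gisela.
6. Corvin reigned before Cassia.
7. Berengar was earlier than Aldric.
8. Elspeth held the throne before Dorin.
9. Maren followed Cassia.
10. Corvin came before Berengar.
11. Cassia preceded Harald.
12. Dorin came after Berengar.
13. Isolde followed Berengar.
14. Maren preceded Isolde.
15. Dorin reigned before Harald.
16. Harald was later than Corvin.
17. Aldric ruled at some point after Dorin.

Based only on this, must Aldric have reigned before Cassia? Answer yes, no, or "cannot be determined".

Tracing the constraints gives Cassia → Maren → Dorin → Aldric, so Cassia must come before Aldric.
That means Aldric cannot be before Cassia.

no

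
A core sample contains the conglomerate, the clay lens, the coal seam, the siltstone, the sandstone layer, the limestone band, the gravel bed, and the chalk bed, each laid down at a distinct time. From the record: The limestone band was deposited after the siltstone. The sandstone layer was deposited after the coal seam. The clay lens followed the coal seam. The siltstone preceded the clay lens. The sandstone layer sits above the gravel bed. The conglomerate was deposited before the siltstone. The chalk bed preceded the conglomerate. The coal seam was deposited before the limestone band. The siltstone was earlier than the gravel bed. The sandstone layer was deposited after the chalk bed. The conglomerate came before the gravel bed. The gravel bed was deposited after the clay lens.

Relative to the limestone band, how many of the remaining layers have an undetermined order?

Forced before the limestone band: the chalk bed, the coal seam, the conglomerate, and the siltstone.
That leaves the clay lens, the gravel bed, and the sandstone layer with no forced order relative to the limestone band — 3.

3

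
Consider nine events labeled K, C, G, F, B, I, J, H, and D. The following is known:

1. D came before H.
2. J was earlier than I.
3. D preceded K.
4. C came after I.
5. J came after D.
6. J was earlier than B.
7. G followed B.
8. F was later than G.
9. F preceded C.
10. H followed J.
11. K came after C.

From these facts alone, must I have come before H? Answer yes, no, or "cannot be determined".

cannot be determined

No chain of stated constraints runs from I to H, and none runs from H to I either.
So the relative order of I and H is not fixed by the given facts.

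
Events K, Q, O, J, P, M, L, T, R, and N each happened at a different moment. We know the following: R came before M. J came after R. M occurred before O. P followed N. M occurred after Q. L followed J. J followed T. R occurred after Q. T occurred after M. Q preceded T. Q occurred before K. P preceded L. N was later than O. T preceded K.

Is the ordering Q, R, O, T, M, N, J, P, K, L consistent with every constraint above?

The constraints require M before T, but in the proposed sequence T appears ahead of M. That one violation is enough.

no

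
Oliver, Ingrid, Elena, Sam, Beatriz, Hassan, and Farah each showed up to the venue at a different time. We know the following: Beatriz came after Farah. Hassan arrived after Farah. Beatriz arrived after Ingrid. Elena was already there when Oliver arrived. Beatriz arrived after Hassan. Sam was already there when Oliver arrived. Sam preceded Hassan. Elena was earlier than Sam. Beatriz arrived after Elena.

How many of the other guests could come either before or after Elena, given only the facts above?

2

Forced after Elena: Beatriz, Hassan, Oliver, and Sam.
That leaves Farah and Ingrid with no forced order relative to Elena — 2.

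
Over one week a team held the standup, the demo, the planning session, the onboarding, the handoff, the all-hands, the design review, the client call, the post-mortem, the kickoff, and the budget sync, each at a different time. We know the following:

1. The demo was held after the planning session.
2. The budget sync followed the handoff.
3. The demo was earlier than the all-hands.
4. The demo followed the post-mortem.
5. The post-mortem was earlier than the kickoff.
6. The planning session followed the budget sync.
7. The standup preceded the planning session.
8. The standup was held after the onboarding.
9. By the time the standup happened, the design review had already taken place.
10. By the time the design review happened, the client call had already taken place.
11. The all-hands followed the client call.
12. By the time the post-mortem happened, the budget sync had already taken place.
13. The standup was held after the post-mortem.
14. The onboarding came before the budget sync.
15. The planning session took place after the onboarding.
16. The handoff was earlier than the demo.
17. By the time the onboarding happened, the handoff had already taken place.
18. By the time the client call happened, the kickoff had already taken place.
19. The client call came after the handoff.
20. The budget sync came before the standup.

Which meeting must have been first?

the handoff

The handoff has a chain of constraints placing it before every other meeting, so the handoff must be first.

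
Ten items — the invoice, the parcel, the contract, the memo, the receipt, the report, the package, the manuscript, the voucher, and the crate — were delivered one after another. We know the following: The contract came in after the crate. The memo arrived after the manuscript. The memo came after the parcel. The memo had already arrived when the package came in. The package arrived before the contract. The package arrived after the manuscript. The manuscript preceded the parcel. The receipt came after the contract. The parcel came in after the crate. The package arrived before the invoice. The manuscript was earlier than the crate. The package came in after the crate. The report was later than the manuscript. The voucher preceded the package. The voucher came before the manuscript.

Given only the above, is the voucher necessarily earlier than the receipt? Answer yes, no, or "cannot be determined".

Chain the constraints: the voucher → the package → the contract → the receipt. Each link is directly stated, so the voucher comes before the receipt.

yes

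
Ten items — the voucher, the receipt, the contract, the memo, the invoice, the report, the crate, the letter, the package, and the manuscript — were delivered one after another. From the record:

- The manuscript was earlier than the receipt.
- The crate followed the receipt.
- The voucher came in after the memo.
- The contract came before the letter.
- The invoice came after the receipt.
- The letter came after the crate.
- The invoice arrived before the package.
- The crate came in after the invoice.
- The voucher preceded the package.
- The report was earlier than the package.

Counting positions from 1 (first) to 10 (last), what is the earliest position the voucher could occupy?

The memo must come before the voucher — 1 forced predecessor.
Nothing else is forced ahead of the voucher, so its earliest slot is position 1 + 1 = 2.

2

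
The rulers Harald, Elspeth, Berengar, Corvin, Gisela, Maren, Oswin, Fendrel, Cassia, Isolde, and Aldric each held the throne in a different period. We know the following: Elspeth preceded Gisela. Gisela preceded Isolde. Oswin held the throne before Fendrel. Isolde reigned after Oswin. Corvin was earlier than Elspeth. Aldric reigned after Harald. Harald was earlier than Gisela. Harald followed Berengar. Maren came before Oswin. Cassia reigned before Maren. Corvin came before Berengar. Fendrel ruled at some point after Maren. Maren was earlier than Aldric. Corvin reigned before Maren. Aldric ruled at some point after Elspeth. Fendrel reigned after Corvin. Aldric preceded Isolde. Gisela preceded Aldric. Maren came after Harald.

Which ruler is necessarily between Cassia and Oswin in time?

Tracing the constraints gives Cassia → Maren → Oswin, so Maren sits after Cassia and before Oswin.
No other ruler is forced both after Cassia and before Oswin.

Maren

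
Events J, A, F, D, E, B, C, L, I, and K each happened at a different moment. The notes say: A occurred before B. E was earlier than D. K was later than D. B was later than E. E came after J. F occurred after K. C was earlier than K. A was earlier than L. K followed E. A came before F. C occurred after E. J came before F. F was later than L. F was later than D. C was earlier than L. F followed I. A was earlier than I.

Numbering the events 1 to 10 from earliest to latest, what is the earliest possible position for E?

2

J must come before E — 1 forced predecessor.
Nothing else is forced ahead of E, so its earliest slot is position 1 + 1 = 2.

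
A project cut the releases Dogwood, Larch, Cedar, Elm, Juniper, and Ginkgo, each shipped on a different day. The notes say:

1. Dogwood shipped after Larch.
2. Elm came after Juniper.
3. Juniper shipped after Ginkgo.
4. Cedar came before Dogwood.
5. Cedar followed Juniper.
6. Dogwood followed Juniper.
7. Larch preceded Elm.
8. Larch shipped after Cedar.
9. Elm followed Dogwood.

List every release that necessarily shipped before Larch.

Directly stated before Larch: Cedar.
Ginkgo reaches Larch via Ginkgo → Juniper → Cedar → Larch.
Juniper reaches Larch via Juniper → Cedar → Larch.
No chain forces Elm (or any of the others) ahead of Larch.

Cedar, Ginkgo, Juniper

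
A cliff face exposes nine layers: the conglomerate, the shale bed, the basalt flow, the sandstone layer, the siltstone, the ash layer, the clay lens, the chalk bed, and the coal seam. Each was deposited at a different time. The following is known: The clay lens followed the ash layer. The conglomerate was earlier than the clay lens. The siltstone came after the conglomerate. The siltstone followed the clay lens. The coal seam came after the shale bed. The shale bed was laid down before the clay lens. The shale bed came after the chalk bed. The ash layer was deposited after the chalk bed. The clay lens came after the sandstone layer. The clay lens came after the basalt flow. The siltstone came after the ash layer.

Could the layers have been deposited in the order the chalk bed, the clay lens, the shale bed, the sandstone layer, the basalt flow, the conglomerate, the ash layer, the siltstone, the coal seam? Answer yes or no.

no

The constraints require the sandstone layer before the clay lens, but in the proposed sequence the clay lens appears ahead of the sandstone layer. That one violation is enough.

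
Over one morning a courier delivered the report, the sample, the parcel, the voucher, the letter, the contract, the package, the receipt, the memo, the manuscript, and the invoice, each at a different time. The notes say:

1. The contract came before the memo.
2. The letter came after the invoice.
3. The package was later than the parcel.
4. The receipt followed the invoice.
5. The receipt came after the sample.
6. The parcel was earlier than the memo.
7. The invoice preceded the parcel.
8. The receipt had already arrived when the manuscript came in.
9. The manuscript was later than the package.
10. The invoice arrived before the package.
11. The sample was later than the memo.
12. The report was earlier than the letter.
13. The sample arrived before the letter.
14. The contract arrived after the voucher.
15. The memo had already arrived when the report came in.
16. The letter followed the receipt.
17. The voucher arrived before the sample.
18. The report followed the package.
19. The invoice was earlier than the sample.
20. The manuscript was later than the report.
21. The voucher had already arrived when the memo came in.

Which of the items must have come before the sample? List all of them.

Directly stated before the sample: the invoice, the memo, and the voucher.
The contract reaches the sample via the contract → the memo → the sample.
The parcel reaches the sample via the parcel → the memo → the sample.

the contract, the invoice, the memo, the parcel, the voucher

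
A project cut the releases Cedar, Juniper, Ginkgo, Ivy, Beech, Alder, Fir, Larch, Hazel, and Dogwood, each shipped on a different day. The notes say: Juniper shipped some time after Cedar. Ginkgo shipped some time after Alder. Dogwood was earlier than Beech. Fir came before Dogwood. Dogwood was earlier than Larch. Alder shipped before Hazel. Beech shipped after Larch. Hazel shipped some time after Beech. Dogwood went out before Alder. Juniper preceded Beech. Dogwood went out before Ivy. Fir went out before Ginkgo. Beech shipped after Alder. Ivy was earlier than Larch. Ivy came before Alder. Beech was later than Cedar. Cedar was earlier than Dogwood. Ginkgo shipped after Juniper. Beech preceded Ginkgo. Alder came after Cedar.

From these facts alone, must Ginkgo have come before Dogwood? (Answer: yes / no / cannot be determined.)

Tracing the constraints gives Dogwood → Beech → Ginkgo, so Dogwood must come before Ginkgo.
That means Ginkgo cannot be before Dogwood.

no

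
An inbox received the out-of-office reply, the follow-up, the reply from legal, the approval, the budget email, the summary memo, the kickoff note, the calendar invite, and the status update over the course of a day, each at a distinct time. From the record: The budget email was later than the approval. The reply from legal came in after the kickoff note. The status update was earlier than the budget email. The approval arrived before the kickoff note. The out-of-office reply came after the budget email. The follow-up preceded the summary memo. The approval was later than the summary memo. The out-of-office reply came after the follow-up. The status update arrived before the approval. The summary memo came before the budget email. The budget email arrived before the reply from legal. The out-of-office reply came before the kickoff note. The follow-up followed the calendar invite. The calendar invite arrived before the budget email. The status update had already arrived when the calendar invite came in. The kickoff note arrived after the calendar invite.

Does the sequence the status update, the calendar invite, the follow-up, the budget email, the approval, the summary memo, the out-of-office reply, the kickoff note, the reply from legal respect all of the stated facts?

no

The constraints require the approval before the budget email, but in the proposed sequence the budget email appears ahead of the approval. That one violation is enough.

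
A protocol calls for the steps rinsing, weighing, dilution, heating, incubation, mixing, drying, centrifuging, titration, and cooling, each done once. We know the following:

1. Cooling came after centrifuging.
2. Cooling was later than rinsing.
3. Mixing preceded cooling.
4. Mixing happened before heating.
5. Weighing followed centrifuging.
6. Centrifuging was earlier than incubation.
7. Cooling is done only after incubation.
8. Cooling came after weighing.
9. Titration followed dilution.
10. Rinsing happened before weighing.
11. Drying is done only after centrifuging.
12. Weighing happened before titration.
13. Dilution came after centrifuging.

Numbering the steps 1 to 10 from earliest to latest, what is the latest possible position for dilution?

9

Dilution must come before titration — 1 step forced after it.
Everything else can be placed before dilution in some valid order, so dilution can sit as late as position 10 − 1 = 9.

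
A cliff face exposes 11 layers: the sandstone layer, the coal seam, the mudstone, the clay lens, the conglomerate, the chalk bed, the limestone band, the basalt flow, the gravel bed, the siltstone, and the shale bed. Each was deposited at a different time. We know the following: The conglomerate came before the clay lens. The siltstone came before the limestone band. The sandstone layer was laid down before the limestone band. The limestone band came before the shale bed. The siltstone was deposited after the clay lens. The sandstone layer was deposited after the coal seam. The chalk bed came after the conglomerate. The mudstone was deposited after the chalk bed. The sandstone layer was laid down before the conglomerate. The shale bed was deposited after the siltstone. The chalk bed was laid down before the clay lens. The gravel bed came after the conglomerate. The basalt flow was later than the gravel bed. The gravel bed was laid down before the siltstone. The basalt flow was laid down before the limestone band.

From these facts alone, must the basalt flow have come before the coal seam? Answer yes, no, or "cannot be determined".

no

Tracing the constraints gives the coal seam → the sandstone layer → the conglomerate → the gravel bed → the basalt flow, so the coal seam must come before the basalt flow.
That means the basalt flow cannot be before the coal seam.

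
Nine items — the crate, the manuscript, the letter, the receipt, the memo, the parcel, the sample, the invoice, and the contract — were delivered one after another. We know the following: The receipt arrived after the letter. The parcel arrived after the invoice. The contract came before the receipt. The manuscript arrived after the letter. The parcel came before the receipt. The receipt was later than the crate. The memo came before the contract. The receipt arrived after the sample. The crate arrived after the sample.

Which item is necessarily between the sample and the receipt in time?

Tracing the constraints gives the sample → the crate → the receipt, so the crate sits after the sample and before the receipt.
No other item is forced both after the sample and before the receipt.

the crate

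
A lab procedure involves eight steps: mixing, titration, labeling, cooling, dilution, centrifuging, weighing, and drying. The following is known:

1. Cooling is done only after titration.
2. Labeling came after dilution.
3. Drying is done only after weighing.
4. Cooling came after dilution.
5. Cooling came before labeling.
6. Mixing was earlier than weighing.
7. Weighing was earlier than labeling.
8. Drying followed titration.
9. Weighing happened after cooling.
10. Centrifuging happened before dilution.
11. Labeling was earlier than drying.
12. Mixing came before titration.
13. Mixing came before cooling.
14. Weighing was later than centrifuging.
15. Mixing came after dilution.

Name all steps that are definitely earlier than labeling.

centrifuging, cooling, dilution, mixing, titration, weighing

Directly stated before labeling: cooling, dilution, and weighing.
Centrifuging reaches labeling via centrifuging → weighing → labeling.
Mixing reaches labeling via mixing → weighing → labeling.
Titration reaches labeling via titration → cooling → labeling.
No chain forces drying ahead of labeling.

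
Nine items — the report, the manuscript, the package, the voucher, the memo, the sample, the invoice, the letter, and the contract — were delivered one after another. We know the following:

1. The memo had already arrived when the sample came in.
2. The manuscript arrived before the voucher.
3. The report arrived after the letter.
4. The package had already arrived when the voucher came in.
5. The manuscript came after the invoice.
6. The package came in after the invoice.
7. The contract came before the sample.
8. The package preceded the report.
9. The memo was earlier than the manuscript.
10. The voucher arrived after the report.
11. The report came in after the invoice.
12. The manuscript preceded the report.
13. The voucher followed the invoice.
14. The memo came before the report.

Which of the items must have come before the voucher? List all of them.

Directly stated before the voucher: the invoice, the manuscript, the package, and the report.
The letter reaches the voucher via the letter → the report → the voucher.
The memo reaches the voucher via the memo → the report → the voucher.
No chain forces the contract (or any of the others) ahead of the voucher.

the invoice, the letter, the manuscript, the memo, the package, the report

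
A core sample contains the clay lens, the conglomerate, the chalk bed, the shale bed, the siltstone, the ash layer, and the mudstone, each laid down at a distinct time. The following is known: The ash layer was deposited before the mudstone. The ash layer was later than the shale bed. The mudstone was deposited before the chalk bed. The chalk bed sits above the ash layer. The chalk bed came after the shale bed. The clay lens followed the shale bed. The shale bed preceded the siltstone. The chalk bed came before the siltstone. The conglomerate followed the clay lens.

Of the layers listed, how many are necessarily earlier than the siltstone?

Directly stated before the siltstone: the chalk bed and the shale bed.
The ash layer reaches the siltstone via the ash layer → the chalk bed → the siltstone.
The mudstone reaches the siltstone via the mudstone → the chalk bed → the siltstone.
No chain forces the conglomerate (or any of the others) ahead of the siltstone.
That's the ash layer, the chalk bed, the mudstone, and the shale bed — 4 in all.

4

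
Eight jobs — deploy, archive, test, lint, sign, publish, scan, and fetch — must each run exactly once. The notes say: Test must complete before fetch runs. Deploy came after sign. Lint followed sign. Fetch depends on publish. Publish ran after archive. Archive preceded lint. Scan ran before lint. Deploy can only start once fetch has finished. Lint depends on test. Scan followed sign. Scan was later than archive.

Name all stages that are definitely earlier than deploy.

archive, fetch, publish, sign, test

Directly stated before deploy: fetch and sign.
Archive reaches deploy via archive → publish → fetch → deploy.
Publish reaches deploy via publish → fetch → deploy.
Test reaches deploy via test → fetch → deploy.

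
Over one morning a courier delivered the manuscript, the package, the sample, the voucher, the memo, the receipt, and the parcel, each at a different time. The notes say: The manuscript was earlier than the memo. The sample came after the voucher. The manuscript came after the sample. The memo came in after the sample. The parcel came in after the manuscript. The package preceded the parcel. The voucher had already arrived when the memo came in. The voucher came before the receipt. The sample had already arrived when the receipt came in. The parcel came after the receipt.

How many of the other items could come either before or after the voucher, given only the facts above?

Forced after the voucher: the manuscript, the memo, the parcel, the receipt, and the sample.
That leaves the package with no forced order relative to the voucher — 1.

1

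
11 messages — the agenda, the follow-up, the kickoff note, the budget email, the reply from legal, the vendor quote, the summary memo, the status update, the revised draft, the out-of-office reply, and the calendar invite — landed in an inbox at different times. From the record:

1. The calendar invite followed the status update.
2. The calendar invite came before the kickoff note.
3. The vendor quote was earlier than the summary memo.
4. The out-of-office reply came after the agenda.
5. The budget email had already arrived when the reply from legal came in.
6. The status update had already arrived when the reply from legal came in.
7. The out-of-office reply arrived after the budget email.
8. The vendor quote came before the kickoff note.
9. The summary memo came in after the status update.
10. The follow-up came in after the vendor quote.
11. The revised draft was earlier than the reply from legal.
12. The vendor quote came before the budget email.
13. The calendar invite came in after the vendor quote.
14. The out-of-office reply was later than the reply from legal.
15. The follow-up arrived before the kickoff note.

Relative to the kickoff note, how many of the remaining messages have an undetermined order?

Forced before the kickoff note: the calendar invite, the follow-up, the status update, and the vendor quote.
That leaves the agenda, the budget email, the out-of-office reply, the reply from legal, the revised draft, and the summary memo with no forced order relative to the kickoff note — 6.

6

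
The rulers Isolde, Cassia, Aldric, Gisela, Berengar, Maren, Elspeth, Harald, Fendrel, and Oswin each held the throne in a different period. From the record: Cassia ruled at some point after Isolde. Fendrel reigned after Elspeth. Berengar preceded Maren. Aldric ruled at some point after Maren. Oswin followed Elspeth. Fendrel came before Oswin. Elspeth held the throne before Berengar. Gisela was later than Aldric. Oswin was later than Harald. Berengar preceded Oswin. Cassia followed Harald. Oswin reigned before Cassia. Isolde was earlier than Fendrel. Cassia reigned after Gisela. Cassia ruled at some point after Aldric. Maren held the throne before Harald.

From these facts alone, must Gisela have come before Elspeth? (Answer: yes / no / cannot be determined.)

Tracing the constraints gives Elspeth → Berengar → Maren → Aldric → Gisela, so Elspeth must come before Gisela.
That means Gisela cannot be before Elspeth.

no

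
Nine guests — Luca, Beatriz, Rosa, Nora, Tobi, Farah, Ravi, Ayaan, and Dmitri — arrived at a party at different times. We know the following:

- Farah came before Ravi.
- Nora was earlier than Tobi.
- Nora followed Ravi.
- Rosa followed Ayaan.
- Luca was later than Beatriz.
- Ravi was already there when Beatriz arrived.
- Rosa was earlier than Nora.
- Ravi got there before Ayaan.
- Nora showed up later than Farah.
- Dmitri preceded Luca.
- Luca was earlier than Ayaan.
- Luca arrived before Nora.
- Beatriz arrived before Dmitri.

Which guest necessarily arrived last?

Tobi

Every other guest has a chain of constraints placing them before Tobi, so Tobi is last.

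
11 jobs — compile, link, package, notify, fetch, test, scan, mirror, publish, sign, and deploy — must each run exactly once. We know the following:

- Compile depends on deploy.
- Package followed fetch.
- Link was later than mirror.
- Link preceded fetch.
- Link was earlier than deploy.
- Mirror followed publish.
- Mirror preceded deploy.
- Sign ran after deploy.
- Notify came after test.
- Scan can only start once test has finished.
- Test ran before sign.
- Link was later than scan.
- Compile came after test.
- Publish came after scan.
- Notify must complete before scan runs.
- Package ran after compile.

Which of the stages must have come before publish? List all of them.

notify, scan, test

Directly stated before publish: scan.
Notify reaches publish via notify → scan → publish.
Test reaches publish via test → scan → publish.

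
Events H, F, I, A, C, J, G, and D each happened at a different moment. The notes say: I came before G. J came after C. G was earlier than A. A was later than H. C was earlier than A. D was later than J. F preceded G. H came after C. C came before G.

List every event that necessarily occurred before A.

Directly stated before A: C, G, and H.
F reaches A via F → G → A.
I reaches A via I → G → A.

C, F, G, H, I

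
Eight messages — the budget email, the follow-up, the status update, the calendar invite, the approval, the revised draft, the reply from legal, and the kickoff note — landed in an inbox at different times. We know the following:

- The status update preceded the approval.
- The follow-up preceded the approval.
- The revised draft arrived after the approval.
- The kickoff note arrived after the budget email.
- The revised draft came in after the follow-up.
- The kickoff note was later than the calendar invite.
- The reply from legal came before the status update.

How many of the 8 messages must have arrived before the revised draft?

4

Directly stated before the revised draft: the approval and the follow-up.
The reply from legal reaches the revised draft via the reply from legal → the status update → the approval → the revised draft.
The status update reaches the revised draft via the status update → the approval → the revised draft.
No chain forces the kickoff note (or any of the others) ahead of the revised draft.
That's the approval, the follow-up, the reply from legal, and the status update — 4 in all.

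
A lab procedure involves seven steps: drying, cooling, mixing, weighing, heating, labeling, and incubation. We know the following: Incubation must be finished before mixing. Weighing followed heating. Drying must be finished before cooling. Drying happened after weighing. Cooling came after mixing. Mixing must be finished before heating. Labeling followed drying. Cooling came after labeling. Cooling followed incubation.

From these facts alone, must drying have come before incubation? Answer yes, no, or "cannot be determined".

no

Tracing the constraints gives incubation → mixing → heating → weighing → drying, so incubation must come before drying.
That means drying cannot be before incubation.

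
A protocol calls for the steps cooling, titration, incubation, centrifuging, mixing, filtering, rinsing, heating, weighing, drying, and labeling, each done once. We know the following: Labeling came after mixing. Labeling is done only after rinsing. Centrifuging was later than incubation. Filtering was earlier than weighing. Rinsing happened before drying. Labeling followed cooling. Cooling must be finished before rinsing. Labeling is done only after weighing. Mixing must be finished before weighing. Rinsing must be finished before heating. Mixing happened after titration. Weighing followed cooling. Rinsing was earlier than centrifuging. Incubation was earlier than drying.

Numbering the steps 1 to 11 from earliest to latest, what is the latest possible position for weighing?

Weighing must come before labeling — 1 step forced after it.
Everything else can be placed before weighing in some valid order, so weighing can sit as late as position 11 − 1 = 10.

10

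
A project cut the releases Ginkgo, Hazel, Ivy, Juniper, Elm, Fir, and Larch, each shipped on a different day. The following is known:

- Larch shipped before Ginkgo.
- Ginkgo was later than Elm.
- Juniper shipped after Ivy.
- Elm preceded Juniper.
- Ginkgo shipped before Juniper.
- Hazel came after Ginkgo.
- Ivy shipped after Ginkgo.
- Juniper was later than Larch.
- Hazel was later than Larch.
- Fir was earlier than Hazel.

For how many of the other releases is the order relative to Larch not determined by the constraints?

Forced after Larch: Ginkgo, Hazel, Ivy, and Juniper.
That leaves Elm and Fir with no forced order relative to Larch — 2.

2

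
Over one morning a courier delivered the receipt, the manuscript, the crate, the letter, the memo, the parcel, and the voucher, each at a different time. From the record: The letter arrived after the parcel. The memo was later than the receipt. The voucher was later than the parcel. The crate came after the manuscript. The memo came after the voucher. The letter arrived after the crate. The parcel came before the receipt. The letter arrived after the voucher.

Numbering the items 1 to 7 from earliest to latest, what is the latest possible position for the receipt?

The receipt must come before the memo — 1 item forced after it.
Everything else can be placed before the receipt in some valid order, so the receipt can sit as late as position 7 − 1 = 6.

6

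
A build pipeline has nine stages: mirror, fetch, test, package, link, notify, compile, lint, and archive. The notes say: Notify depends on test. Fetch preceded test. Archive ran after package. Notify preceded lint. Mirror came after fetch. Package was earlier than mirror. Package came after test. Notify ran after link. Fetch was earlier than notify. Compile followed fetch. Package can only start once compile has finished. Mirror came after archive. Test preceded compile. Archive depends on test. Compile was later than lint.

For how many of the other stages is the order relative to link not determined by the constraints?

2

Forced after link: archive, compile, lint, mirror, notify, and package.
That leaves fetch and test with no forced order relative to link — 2.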